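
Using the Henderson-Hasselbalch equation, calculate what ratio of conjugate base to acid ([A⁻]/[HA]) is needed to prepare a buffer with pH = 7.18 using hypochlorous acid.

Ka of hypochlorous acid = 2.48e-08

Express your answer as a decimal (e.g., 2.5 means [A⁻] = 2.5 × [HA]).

pKa = -log(2.48e-08) = 7.6055. pH = pKa + log([A⁻]/[HA]), so log([A⁻]/[HA]) = pH − pKa = 7.18 − 7.6055 = -0.4255. [A⁻]/[HA] = 10^(-0.4255) = 0.375

[A⁻]/[HA] = 0.375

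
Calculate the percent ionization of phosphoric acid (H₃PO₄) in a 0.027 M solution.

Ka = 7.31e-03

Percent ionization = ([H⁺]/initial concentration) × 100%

Using Ka equilibrium: x² + Ka×x - Ka×C = 0. Solving: [H⁺] = 1.0862e-02. Percent = (1.0862e-02/0.027) × 100

Percent ionization = 40.2%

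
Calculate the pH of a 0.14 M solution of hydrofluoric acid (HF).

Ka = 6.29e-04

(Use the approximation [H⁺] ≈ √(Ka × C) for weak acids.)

[H⁺] = √(Ka × C) = √(6.29e-04 × 0.14) = 9.3840e-03. pH = -log(9.3840e-03)

pH = 2.03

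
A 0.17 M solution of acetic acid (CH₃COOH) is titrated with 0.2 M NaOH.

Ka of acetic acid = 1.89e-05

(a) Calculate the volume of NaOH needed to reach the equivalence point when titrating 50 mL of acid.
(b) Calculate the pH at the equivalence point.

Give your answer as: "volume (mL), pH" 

moles acid = 0.17 × 50/1000 = 0.0085 mol; V_base = moles/0.2 × 1000 = 42.5 mL. At equivalence only the conjugate base is present: [A⁻] = 0.0085/0.092 = 9.1892e-02 M. Kb = Kw/Ka = 5.29e-10; [OH⁻] = √(Kb × [A⁻]) = 6.9728e-06; pOH = 5.16; pH = 14 - pOH = 8.84.

V = 42.5 mL, pH = 8.84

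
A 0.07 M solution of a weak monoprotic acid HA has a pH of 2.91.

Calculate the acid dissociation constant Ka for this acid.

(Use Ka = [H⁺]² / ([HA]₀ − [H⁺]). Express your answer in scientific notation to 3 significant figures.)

[H⁺] = 10^(−pH) = 10^(−2.91) = 1.230e-03 M. For HA ⇌ H⁺ + A⁻, Ka = [H⁺][A⁻]/[HA] = [H⁺]² / ([HA]₀ − [H⁺]) = (1.230e-03)² / (0.07 − 1.230e-03) = 2.20e-05.

K_a = 2.20e-05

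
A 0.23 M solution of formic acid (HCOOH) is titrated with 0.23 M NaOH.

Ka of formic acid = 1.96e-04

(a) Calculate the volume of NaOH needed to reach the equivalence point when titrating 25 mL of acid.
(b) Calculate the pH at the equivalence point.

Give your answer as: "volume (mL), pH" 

moles acid = 0.23 × 25/1000 = 0.00575 mol; V_base = moles/0.23 × 1000 = 25.0 mL. At equivalence only the conjugate base is present: [A⁻] = 0.00575/0.050 = 1.1500e-01 M. Kb = Kw/Ka = 5.10e-11; [OH⁻] = √(Kb × [A⁻]) = 2.4223e-06; pOH = 5.62; pH = 14 - pOH = 8.38.

V = 25.0 mL, pH = 8.38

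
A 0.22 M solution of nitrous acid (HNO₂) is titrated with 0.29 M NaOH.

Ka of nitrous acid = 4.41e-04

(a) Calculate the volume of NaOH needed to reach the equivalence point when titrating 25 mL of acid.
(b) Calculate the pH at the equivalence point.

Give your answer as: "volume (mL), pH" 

moles acid = 0.22 × 25/1000 = 0.0055 mol; V_base = moles/0.29 × 1000 = 19.0 mL. At equivalence only the conjugate base is present: [A⁻] = 0.0055/0.044 = 1.2510e-01 M. Kb = Kw/Ka = 2.27e-11; [OH⁻] = √(Kb × [A⁻]) = 1.6842e-06; pOH = 5.77; pH = 14 - pOH = 8.23.

V = 19.0 mL, pH = 8.23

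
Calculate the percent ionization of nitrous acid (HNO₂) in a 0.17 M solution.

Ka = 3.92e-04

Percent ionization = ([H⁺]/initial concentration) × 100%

Using Ka equilibrium: x² + Ka×x - Ka×C = 0. Solving: [H⁺] = 7.9697e-03. Percent = (7.9697e-03/0.17) × 100

Percent ionization = 4.69%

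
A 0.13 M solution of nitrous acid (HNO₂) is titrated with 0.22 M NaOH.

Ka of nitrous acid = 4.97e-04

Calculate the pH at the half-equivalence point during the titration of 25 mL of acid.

At half-equivalence [HA] = [A⁻], so Henderson-Hasselbalch gives pH = pKa = -log(4.97e-04) = 3.30.

pH = pKa = 3.30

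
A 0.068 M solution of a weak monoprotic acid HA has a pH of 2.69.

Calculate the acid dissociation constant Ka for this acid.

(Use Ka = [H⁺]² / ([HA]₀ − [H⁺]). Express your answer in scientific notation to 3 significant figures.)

[H⁺] = 10^(−pH) = 10^(−2.69) = 2.042e-03 M. For HA ⇌ H⁺ + A⁻, Ka = [H⁺][A⁻]/[HA] = [H⁺]² / ([HA]₀ − [H⁺]) = (2.042e-03)² / (0.068 − 2.042e-03) = 6.32e-05.

K_a = 6.32e-05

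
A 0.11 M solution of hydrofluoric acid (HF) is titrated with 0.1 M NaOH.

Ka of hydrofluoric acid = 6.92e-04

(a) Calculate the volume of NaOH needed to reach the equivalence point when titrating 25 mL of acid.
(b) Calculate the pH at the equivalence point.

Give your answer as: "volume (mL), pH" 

moles acid = 0.11 × 25/1000 = 0.00275 mol; V_base = moles/0.1 × 1000 = 27.5 mL. At equivalence only the conjugate base is present: [A⁻] = 0.00275/0.052 = 5.2381e-02 M. Kb = Kw/Ka = 1.45e-11; [OH⁻] = √(Kb × [A⁻]) = 8.7003e-07; pOH = 6.06; pH = 14 - pOH = 7.94.

V = 27.5 mL, pH = 7.94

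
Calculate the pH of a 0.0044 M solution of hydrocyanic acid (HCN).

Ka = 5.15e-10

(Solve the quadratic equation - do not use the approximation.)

x² + Ka×x - Ka×C = 0. Using quadratic formula: [H⁺] = 1.5051e-06

pH = 5.82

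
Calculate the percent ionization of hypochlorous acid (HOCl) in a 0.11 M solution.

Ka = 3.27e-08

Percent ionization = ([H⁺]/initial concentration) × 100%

Using Ka equilibrium: x² + Ka×x - Ka×C = 0. Solving: [H⁺] = 5.9959e-05. Percent = (5.9959e-05/0.11) × 100

Percent ionization = 0.0545%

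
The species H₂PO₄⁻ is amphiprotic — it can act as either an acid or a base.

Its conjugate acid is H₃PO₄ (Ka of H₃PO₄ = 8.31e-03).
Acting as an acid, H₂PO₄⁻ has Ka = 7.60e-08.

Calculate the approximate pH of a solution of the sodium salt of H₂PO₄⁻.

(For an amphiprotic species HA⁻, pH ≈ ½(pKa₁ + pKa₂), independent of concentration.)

pKa₁ = -log(8.31e-03) = 2.08; pKa₂ = -log(7.60e-08) = 7.12. For an amphiprotic species, pH ≈ ½(pKa₁ + pKa₂) = ½(2.08 + 7.12) = 4.60.

pH = 4.60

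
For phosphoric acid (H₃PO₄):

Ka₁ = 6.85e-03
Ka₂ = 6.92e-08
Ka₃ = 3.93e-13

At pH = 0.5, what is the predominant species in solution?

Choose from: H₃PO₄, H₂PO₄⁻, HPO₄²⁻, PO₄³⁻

pKa₁ = 2.16, pKa₂ = 7.16, pKa₃ = 12.41. For a polyprotic acid the predominant species crosses at each pKa: below pKa_n the protonated form dominates, above it the deprotonated form does. At pH = 0.5, the predominant species is H₃PO₄.

H₃PO₄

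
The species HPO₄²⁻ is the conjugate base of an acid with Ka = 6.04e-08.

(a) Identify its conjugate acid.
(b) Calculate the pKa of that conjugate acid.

(a) The conjugate acid is formed by adding one H⁺ to HPO₄²⁻, giving H₂PO₄⁻. (b) pKa = -log(Ka) = -log(6.04e-08) = 7.22.

Conjugate acid: H₂PO₄⁻; pK_a = 7.22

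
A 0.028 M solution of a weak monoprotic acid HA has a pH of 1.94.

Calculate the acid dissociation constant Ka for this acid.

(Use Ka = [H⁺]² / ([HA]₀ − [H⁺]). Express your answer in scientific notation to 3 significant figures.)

[H⁺] = 10^(−pH) = 10^(−1.94) = 1.148e-02 M. For HA ⇌ H⁺ + A⁻, Ka = [H⁺][A⁻]/[HA] = [H⁺]² / ([HA]₀ − [H⁺]) = (1.148e-02)² / (0.028 − 1.148e-02) = 7.98e-03.

K_a = 7.98e-03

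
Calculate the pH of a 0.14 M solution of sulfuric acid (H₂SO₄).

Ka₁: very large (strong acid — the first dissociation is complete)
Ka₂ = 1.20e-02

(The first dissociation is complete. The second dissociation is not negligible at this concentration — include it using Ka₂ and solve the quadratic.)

First dissociation is complete: [H⁺]₀ = [HSO₄⁻]₀ = C = 0.14 M. Second dissociation HSO₄⁻ ⇌ H⁺ + SO₄²⁻: let x = [SO₄²⁻]. Ka₂ = (C + x)·x / (C − x) = 1.20e-02 → x² + (C + Ka₂)·x − Ka₂·C = 0 → x² + 0.15200·x − 1.680e-03 = 0. x = (−0.15200 + √(0.15200² + 4 × 1.680e-03)) / 2 = 1.0348e-02 M. [H⁺] = C + x = 0.14 + 1.0348e-02 = 1.5035e-01 M. pH = -log(1.5035e-01) = 0.82.

pH = 0.82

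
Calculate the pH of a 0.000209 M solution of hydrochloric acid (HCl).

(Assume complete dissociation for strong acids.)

[H⁺] = 0.000209 M for strong acid. pH = -log[H⁺] = -log(0.000209)

pH = 3.68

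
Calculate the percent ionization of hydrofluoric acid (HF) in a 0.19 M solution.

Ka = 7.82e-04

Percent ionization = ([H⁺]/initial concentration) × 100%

Using Ka equilibrium: x² + Ka×x - Ka×C = 0. Solving: [H⁺] = 1.1805e-02. Percent = (1.1805e-02/0.19) × 100

Percent ionization = 6.21%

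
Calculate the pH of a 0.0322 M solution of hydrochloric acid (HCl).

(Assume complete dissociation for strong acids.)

[H⁺] = 0.0322 M for strong acid. pH = -log[H⁺] = -log(0.0322)

pH = 1.49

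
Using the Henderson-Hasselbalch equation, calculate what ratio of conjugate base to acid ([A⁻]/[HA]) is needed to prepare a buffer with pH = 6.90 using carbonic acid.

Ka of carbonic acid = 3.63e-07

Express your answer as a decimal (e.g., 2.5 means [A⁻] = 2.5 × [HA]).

pKa = -log(3.63e-07) = 6.4401. pH = pKa + log([A⁻]/[HA]), so log([A⁻]/[HA]) = pH − pKa = 6.90 − 6.4401 = 0.4599. [A⁻]/[HA] = 10^(0.4599) = 2.88

[A⁻]/[HA] = 2.88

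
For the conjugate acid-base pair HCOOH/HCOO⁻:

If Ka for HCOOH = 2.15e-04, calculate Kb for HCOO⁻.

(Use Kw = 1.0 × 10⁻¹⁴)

For a conjugate pair Ka × Kb = Kw, so Kb = Kw/Ka = 1.0 × 10⁻¹⁴ / 2.15e-04 = 4.65e-11.

K_b = 4.65e-11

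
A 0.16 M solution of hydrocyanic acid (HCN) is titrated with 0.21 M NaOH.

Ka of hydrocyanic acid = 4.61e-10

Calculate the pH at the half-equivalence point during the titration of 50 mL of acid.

At half-equivalence [HA] = [A⁻], so Henderson-Hasselbalch gives pH = pKa = -log(4.61e-10) = 9.34.

pH = pKa = 9.34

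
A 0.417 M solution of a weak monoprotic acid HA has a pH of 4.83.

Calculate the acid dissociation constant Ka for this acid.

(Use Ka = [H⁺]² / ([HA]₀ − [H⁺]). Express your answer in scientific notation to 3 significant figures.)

[H⁺] = 10^(−pH) = 10^(−4.83) = 1.479e-05 M. For HA ⇌ H⁺ + A⁻, Ka = [H⁺][A⁻]/[HA] = [H⁺]² / ([HA]₀ − [H⁺]) = (1.479e-05)² / (0.417 − 1.479e-05) = 5.25e-10.

K_a = 5.25e-10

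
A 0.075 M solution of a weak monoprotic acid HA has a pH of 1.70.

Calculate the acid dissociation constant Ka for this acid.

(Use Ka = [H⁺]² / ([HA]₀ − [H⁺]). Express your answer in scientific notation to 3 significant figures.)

[H⁺] = 10^(−pH) = 10^(−1.70) = 1.995e-02 M. For HA ⇌ H⁺ + A⁻, Ka = [H⁺][A⁻]/[HA] = [H⁺]² / ([HA]₀ − [H⁺]) = (1.995e-02)² / (0.075 − 1.995e-02) = 7.23e-03.

K_a = 7.23e-03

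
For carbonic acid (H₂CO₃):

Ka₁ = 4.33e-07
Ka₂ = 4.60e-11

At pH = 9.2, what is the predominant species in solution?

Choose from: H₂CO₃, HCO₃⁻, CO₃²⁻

pKa₁ = 6.36, pKa₂ = 10.34. For a polyprotic acid the predominant species crosses at each pKa: below pKa_n the protonated form dominates, above it the deprotonated form does. At pH = 9.2, the predominant species is HCO₃⁻.

HCO₃⁻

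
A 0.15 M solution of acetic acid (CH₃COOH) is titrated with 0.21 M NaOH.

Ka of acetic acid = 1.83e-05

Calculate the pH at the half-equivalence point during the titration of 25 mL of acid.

At half-equivalence [HA] = [A⁻], so Henderson-Hasselbalch gives pH = pKa = -log(1.83e-05) = 4.74.

pH = pKa = 4.74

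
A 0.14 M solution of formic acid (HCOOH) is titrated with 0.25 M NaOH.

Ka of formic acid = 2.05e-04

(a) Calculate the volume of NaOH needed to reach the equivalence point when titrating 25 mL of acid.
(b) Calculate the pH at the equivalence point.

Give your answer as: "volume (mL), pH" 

moles acid = 0.14 × 25/1000 = 0.0035 mol; V_base = moles/0.25 × 1000 = 14.0 mL. At equivalence only the conjugate base is present: [A⁻] = 0.0035/0.039 = 8.9744e-02 M. Kb = Kw/Ka = 4.88e-11; [OH⁻] = √(Kb × [A⁻]) = 2.0923e-06; pOH = 5.68; pH = 14 - pOH = 8.32.

V = 14.0 mL, pH = 8.32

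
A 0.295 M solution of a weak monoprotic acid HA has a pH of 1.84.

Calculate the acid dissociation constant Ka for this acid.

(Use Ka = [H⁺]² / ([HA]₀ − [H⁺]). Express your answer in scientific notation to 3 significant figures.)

[H⁺] = 10^(−pH) = 10^(−1.84) = 1.445e-02 M. For HA ⇌ H⁺ + A⁻, Ka = [H⁺][A⁻]/[HA] = [H⁺]² / ([HA]₀ − [H⁺]) = (1.445e-02)² / (0.295 − 1.445e-02) = 7.45e-04.

K_a = 7.45e-04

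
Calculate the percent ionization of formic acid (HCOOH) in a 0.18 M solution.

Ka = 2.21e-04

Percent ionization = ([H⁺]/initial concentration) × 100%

Using Ka equilibrium: x² + Ka×x - Ka×C = 0. Solving: [H⁺] = 6.1976e-03. Percent = (6.1976e-03/0.18) × 100

Percent ionization = 3.44%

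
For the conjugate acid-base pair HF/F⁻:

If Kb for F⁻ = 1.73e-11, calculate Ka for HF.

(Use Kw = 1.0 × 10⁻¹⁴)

For a conjugate pair Ka × Kb = Kw, so Ka = Kw/Kb = 1.0 × 10⁻¹⁴ / 1.73e-11 = 5.78e-04.

K_a = 5.78e-04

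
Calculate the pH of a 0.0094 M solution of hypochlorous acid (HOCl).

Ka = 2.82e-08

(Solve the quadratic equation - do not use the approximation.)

x² + Ka×x - Ka×C = 0. Using quadratic formula: [H⁺] = 1.6267e-05

pH = 4.79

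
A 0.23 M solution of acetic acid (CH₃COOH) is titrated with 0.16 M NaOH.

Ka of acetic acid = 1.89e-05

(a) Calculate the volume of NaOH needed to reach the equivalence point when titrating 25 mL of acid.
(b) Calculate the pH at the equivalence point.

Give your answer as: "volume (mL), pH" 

moles acid = 0.23 × 25/1000 = 0.00575 mol; V_base = moles/0.16 × 1000 = 35.9 mL. At equivalence only the conjugate base is present: [A⁻] = 0.00575/0.061 = 9.4359e-02 M. Kb = Kw/Ka = 5.29e-10; [OH⁻] = √(Kb × [A⁻]) = 7.0658e-06; pOH = 5.15; pH = 14 - pOH = 8.85.

V = 35.9 mL, pH = 8.85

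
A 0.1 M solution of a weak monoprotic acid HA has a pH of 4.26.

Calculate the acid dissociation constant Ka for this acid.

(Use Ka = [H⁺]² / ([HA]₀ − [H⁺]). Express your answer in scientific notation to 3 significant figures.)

[H⁺] = 10^(−pH) = 10^(−4.26) = 5.495e-05 M. For HA ⇌ H⁺ + A⁻, Ka = [H⁺][A⁻]/[HA] = [H⁺]² / ([HA]₀ − [H⁺]) = (5.495e-05)² / (0.1 − 5.495e-05) = 3.02e-08.

K_a = 3.02e-08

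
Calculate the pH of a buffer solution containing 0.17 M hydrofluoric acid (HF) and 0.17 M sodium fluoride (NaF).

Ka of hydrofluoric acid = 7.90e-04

pKa = -log(7.90e-04) = 3.10. pH = pKa + log([A⁻]/[HA]) = 3.10 + log(0.17/0.17)

pH = 3.10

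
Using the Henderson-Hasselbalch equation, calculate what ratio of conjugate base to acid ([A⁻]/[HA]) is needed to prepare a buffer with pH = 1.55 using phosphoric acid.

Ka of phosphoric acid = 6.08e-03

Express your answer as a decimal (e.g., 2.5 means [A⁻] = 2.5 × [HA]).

pKa = -log(6.08e-03) = 2.2161. pH = pKa + log([A⁻]/[HA]), so log([A⁻]/[HA]) = pH − pKa = 1.55 − 2.2161 = -0.6661. [A⁻]/[HA] = 10^(-0.6661) = 0.216

[A⁻]/[HA] = 0.216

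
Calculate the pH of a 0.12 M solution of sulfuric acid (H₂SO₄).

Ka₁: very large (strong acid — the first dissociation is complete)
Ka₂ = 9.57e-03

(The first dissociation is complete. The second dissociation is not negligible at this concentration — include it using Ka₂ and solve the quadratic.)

First dissociation is complete: [H⁺]₀ = [HSO₄⁻]₀ = C = 0.12 M. Second dissociation HSO₄⁻ ⇌ H⁺ + SO₄²⁻: let x = [SO₄²⁻]. Ka₂ = (C + x)·x / (C − x) = 9.57e-03 → x² + (C + Ka₂)·x − Ka₂·C = 0 → x² + 0.12957·x − 1.148e-03 = 0. x = (−0.12957 + √(0.12957² + 4 × 1.148e-03)) / 2 = 8.3279e-03 M. [H⁺] = C + x = 0.12 + 8.3279e-03 = 1.2833e-01 M. pH = -log(1.2833e-01) = 0.89.

pH = 0.89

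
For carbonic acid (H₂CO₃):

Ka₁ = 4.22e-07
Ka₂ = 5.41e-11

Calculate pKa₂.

pKa₂ = -log(Ka₂) = -log(5.41e-11) = 10.27.

pK_{a2} = 10.27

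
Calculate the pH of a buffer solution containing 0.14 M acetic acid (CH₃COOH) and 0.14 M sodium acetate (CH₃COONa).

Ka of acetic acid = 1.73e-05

pKa = -log(1.73e-05) = 4.76. pH = pKa + log([A⁻]/[HA]) = 4.76 + log(0.14/0.14)

pH = 4.76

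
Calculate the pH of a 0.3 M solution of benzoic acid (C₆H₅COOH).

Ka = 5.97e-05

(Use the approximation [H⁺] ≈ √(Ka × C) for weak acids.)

[H⁺] = √(Ka × C) = √(5.97e-05 × 0.3) = 4.2320e-03. pH = -log(4.2320e-03)

pH = 2.37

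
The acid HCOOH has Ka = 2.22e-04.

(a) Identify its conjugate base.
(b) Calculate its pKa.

(a) The conjugate base is formed by removing one H⁺ from HCOOH, giving HCOO⁻. (b) pKa = -log(Ka) = -log(2.22e-04) = 3.65.

Conjugate base: HCOO⁻; pK_a = 3.65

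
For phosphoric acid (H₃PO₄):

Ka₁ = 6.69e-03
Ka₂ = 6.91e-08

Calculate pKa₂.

pKa₂ = -log(Ka₂) = -log(6.91e-08) = 7.16.

pK_{a2} = 7.16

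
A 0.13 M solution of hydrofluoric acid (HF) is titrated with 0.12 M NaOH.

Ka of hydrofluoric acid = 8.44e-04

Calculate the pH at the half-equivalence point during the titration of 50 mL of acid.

At half-equivalence [HA] = [A⁻], so Henderson-Hasselbalch gives pH = pKa = -log(8.44e-04) = 3.07.

pH = pKa = 3.07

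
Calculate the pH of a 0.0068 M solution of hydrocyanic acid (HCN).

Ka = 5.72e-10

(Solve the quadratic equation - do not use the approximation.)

x² + Ka×x - Ka×C = 0. Using quadratic formula: [H⁺] = 1.9719e-06

pH = 5.71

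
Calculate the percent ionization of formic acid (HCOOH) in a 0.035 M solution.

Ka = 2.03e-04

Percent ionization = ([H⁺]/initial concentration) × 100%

Using Ka equilibrium: x² + Ka×x - Ka×C = 0. Solving: [H⁺] = 2.5660e-03. Percent = (2.5660e-03/0.035) × 100

Percent ionization = 7.33%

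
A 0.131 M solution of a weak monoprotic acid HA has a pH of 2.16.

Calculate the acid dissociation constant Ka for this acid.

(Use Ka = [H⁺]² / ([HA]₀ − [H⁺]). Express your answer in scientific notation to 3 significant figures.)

[H⁺] = 10^(−pH) = 10^(−2.16) = 6.918e-03 M. For HA ⇌ H⁺ + A⁻, Ka = [H⁺][A⁻]/[HA] = [H⁺]² / ([HA]₀ − [H⁺]) = (6.918e-03)² / (0.131 − 6.918e-03) = 3.86e-04.

K_a = 3.86e-04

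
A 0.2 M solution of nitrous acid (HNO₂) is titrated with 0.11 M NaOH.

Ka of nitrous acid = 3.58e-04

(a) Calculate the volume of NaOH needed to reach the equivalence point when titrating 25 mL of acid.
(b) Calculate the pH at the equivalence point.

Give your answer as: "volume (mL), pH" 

moles acid = 0.2 × 25/1000 = 0.005 mol; V_base = moles/0.11 × 1000 = 45.5 mL. At equivalence only the conjugate base is present: [A⁻] = 0.005/0.070 = 7.0968e-02 M. Kb = Kw/Ka = 2.79e-11; [OH⁻] = √(Kb × [A⁻]) = 1.4080e-06; pOH = 5.85; pH = 14 - pOH = 8.15.

V = 45.5 mL, pH = 8.15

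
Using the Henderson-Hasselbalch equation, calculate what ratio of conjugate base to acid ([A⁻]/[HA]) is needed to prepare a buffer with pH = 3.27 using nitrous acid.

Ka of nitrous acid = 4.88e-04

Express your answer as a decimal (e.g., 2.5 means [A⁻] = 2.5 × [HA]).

pKa = -log(4.88e-04) = 3.3116. pH = pKa + log([A⁻]/[HA]), so log([A⁻]/[HA]) = pH − pKa = 3.27 − 3.3116 = -0.0416. [A⁻]/[HA] = 10^(-0.0416) = 0.909

[A⁻]/[HA] = 0.909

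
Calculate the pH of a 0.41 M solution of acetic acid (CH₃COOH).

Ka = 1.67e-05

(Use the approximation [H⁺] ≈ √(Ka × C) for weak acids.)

[H⁺] = √(Ka × C) = √(1.67e-05 × 0.41) = 2.6167e-03. pH = -log(2.6167e-03)

pH = 2.58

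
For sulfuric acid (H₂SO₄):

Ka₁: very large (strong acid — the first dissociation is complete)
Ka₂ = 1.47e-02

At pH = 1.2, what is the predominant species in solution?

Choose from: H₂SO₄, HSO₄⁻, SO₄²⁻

The first dissociation is complete, so H₂SO₄ itself is never the predominant species in water; pKa₂ = -log(1.47e-02) = 1.83. For a polyprotic acid the predominant species crosses at each pKa: below pKa_n the protonated form dominates, above it the deprotonated form does. At pH = 1.2, the predominant species is HSO₄⁻.

HSO₄⁻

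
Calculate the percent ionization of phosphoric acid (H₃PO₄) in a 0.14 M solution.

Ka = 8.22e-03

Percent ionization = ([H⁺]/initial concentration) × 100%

Using Ka equilibrium: x² + Ka×x - Ka×C = 0. Solving: [H⁺] = 3.0062e-02. Percent = (3.0062e-02/0.14) × 100

Percent ionization = 21.5%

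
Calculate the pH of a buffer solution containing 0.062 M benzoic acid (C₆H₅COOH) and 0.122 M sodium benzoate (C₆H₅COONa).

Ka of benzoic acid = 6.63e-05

pKa = -log(6.63e-05) = 4.18. pH = pKa + log([A⁻]/[HA]) = 4.18 + log(0.122/0.062)

pH = 4.47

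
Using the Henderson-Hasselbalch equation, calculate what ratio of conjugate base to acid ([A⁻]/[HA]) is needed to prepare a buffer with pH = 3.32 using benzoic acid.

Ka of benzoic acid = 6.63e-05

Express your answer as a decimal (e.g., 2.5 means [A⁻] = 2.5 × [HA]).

pKa = -log(6.63e-05) = 4.1785. pH = pKa + log([A⁻]/[HA]), so log([A⁻]/[HA]) = pH − pKa = 3.32 − 4.1785 = -0.8585. [A⁻]/[HA] = 10^(-0.8585) = 0.139

[A⁻]/[HA] = 0.139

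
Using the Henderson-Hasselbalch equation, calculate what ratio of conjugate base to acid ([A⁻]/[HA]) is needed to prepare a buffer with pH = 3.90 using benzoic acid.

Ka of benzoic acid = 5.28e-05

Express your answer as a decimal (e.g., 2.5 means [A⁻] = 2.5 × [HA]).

pKa = -log(5.28e-05) = 4.2774. pH = pKa + log([A⁻]/[HA]), so log([A⁻]/[HA]) = pH − pKa = 3.90 − 4.2774 = -0.3774. [A⁻]/[HA] = 10^(-0.3774) = 0.419

[A⁻]/[HA] = 0.419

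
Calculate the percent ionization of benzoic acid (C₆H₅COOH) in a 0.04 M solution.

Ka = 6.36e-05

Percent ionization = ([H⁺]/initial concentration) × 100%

Using Ka equilibrium: x² + Ka×x - Ka×C = 0. Solving: [H⁺] = 1.5635e-03. Percent = (1.5635e-03/0.04) × 100

Percent ionization = 3.91%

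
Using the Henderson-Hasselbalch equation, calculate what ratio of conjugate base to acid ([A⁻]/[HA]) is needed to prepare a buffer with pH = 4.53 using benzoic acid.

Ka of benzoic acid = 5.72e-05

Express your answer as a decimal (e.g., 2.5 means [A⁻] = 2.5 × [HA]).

pKa = -log(5.72e-05) = 4.2426. pH = pKa + log([A⁻]/[HA]), so log([A⁻]/[HA]) = pH − pKa = 4.53 − 4.2426 = 0.2874. [A⁻]/[HA] = 10^(0.2874) = 1.94

[A⁻]/[HA] = 1.94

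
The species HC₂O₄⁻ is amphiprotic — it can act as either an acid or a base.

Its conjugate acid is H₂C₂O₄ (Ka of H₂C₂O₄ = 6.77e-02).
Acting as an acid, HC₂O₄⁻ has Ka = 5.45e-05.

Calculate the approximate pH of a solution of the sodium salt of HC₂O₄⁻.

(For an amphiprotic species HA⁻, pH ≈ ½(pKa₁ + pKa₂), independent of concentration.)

pKa₁ = -log(6.77e-02) = 1.17; pKa₂ = -log(5.45e-05) = 4.26. For an amphiprotic species, pH ≈ ½(pKa₁ + pKa₂) = ½(1.17 + 4.26) = 2.72.

pH = 2.72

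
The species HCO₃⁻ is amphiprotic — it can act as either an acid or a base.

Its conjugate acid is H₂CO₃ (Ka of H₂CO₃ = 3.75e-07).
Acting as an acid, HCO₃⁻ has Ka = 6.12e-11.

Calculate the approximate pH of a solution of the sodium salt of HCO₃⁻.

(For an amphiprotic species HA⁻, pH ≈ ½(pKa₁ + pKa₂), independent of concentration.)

pKa₁ = -log(3.75e-07) = 6.43; pKa₂ = -log(6.12e-11) = 10.21. For an amphiprotic species, pH ≈ ½(pKa₁ + pKa₂) = ½(6.43 + 10.21) = 8.32.

pH = 8.32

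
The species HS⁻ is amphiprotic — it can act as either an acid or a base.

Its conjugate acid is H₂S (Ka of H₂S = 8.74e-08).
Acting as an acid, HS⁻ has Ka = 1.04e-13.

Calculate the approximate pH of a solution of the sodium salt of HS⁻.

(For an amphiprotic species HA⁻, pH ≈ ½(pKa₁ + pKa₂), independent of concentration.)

pKa₁ = -log(8.74e-08) = 7.06; pKa₂ = -log(1.04e-13) = 12.98. For an amphiprotic species, pH ≈ ½(pKa₁ + pKa₂) = ½(7.06 + 12.98) = 10.02.

pH = 10.02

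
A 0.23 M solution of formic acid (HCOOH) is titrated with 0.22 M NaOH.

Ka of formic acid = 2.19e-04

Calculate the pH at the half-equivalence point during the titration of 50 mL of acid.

At half-equivalence [HA] = [A⁻], so Henderson-Hasselbalch gives pH = pKa = -log(2.19e-04) = 3.66.

pH = pKa = 3.66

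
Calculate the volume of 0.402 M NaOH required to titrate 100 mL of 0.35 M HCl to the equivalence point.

At equivalence: moles acid = moles base. moles HCl = 0.35 × 100/1000 = 0.035 mol. V_base = moles / 0.402 × 1000 = 87.1 mL.

V_{base} = 87.1 mL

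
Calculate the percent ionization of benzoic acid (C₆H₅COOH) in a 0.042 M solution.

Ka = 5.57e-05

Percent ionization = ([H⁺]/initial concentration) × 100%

Using Ka equilibrium: x² + Ka×x - Ka×C = 0. Solving: [H⁺] = 1.5019e-03. Percent = (1.5019e-03/0.042) × 100

Percent ionization = 3.58%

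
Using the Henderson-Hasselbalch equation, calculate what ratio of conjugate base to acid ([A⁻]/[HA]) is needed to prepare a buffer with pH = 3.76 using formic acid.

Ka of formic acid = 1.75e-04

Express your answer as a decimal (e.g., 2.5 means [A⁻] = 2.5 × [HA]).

pKa = -log(1.75e-04) = 3.7570. pH = pKa + log([A⁻]/[HA]), so log([A⁻]/[HA]) = pH − pKa = 3.76 − 3.7570 = 0.0030. [A⁻]/[HA] = 10^(0.0030) = 1.01

[A⁻]/[HA] = 1.01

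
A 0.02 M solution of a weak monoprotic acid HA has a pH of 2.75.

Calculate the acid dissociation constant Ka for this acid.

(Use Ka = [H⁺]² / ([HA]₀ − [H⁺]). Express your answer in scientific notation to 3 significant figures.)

[H⁺] = 10^(−pH) = 10^(−2.75) = 1.778e-03 M. For HA ⇌ H⁺ + A⁻, Ka = [H⁺][A⁻]/[HA] = [H⁺]² / ([HA]₀ − [H⁺]) = (1.778e-03)² / (0.02 − 1.778e-03) = 1.74e-04.

K_a = 1.74e-04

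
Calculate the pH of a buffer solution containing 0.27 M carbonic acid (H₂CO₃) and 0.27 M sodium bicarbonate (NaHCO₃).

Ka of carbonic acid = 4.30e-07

pKa = -log(4.30e-07) = 6.37. pH = pKa + log([A⁻]/[HA]) = 6.37 + log(0.27/0.27)

pH = 6.37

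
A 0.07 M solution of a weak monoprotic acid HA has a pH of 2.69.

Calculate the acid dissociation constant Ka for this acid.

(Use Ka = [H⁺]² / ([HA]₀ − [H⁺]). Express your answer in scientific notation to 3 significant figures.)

[H⁺] = 10^(−pH) = 10^(−2.69) = 2.042e-03 M. For HA ⇌ H⁺ + A⁻, Ka = [H⁺][A⁻]/[HA] = [H⁺]² / ([HA]₀ − [H⁺]) = (2.042e-03)² / (0.07 − 2.042e-03) = 6.13e-05.

K_a = 6.13e-05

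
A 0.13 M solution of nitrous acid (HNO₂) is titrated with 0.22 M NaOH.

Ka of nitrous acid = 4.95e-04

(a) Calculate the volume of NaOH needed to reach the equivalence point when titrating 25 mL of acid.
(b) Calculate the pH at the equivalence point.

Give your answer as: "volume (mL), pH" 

moles acid = 0.13 × 25/1000 = 0.00325 mol; V_base = moles/0.22 × 1000 = 14.8 mL. At equivalence only the conjugate base is present: [A⁻] = 0.00325/0.040 = 8.1714e-02 M. Kb = Kw/Ka = 2.02e-11; [OH⁻] = √(Kb × [A⁻]) = 1.2848e-06; pOH = 5.89; pH = 14 - pOH = 8.11.

V = 14.8 mL, pH = 8.11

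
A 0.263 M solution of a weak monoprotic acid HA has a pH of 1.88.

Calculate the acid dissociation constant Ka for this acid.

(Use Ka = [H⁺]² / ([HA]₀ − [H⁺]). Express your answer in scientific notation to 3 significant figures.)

[H⁺] = 10^(−pH) = 10^(−1.88) = 1.318e-02 M. For HA ⇌ H⁺ + A⁻, Ka = [H⁺][A⁻]/[HA] = [H⁺]² / ([HA]₀ − [H⁺]) = (1.318e-02)² / (0.263 − 1.318e-02) = 6.96e-04.

K_a = 6.96e-04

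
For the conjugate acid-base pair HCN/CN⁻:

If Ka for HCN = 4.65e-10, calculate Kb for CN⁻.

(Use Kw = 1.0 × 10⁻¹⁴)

For a conjugate pair Ka × Kb = Kw, so Kb = Kw/Ka = 1.0 × 10⁻¹⁴ / 4.65e-10 = 2.15e-05.

K_b = 2.15e-05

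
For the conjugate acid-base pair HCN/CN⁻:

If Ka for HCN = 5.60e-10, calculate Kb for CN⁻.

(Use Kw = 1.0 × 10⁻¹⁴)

For a conjugate pair Ka × Kb = Kw, so Kb = Kw/Ka = 1.0 × 10⁻¹⁴ / 5.60e-10 = 1.79e-05.

K_b = 1.79e-05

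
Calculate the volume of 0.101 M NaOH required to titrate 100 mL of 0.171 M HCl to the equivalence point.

At equivalence: moles acid = moles base. moles HCl = 0.171 × 100/1000 = 0.0171 mol. V_base = moles / 0.101 × 1000 = 169.3 mL.

V_{base} = 169.3 mL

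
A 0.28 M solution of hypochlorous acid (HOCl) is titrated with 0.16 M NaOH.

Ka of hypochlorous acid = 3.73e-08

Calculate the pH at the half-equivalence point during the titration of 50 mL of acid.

At half-equivalence [HA] = [A⁻], so Henderson-Hasselbalch gives pH = pKa = -log(3.73e-08) = 7.43.

pH = pKa = 7.43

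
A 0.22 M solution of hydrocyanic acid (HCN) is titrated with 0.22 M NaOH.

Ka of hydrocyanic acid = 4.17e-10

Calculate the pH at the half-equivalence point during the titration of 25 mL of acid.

At half-equivalence [HA] = [A⁻], so Henderson-Hasselbalch gives pH = pKa = -log(4.17e-10) = 9.38.

pH = pKa = 9.38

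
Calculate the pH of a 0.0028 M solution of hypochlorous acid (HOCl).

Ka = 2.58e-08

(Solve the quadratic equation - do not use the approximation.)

x² + Ka×x - Ka×C = 0. Using quadratic formula: [H⁺] = 8.4865e-06

pH = 5.07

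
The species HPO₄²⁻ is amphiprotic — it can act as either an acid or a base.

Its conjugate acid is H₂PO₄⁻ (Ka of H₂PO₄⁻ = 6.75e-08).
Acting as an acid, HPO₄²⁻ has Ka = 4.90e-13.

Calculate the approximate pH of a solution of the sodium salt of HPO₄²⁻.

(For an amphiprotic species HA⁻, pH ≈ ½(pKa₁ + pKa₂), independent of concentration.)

pKa₁ = -log(6.75e-08) = 7.17; pKa₂ = -log(4.90e-13) = 12.31. For an amphiprotic species, pH ≈ ½(pKa₁ + pKa₂) = ½(7.17 + 12.31) = 9.74.

pH = 9.74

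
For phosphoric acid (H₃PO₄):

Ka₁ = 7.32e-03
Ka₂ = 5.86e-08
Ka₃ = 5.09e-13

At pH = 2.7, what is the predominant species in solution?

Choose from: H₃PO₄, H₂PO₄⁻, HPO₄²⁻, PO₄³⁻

pKa₁ = 2.14, pKa₂ = 7.23, pKa₃ = 12.29. For a polyprotic acid the predominant species crosses at each pKa: below pKa_n the protonated form dominates, above it the deprotonated form does. At pH = 2.7, the predominant species is H₂PO₄⁻.

H₂PO₄⁻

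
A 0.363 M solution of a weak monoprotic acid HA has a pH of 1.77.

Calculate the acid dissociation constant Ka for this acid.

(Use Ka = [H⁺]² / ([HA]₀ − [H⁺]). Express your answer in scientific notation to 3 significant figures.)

[H⁺] = 10^(−pH) = 10^(−1.77) = 1.698e-02 M. For HA ⇌ H⁺ + A⁻, Ka = [H⁺][A⁻]/[HA] = [H⁺]² / ([HA]₀ − [H⁺]) = (1.698e-02)² / (0.363 − 1.698e-02) = 8.33e-04.

K_a = 8.33e-04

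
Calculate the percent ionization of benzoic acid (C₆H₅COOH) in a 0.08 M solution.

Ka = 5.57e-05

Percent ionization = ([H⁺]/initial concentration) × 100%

Using Ka equilibrium: x² + Ka×x - Ka×C = 0. Solving: [H⁺] = 2.0833e-03. Percent = (2.0833e-03/0.08) × 100

Percent ionization = 2.6%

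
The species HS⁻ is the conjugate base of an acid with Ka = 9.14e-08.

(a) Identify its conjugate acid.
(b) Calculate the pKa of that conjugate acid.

(a) The conjugate acid is formed by adding one H⁺ to HS⁻, giving H₂S. (b) pKa = -log(Ka) = -log(9.14e-08) = 7.04.

Conjugate acid: H₂S; pK_a = 7.04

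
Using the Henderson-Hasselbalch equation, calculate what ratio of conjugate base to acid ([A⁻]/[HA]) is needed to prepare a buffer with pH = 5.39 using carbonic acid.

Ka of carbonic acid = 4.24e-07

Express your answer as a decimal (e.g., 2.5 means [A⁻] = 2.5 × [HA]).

pKa = -log(4.24e-07) = 6.3726. pH = pKa + log([A⁻]/[HA]), so log([A⁻]/[HA]) = pH − pKa = 5.39 − 6.3726 = -0.9826. [A⁻]/[HA] = 10^(-0.9826) = 0.104

[A⁻]/[HA] = 0.104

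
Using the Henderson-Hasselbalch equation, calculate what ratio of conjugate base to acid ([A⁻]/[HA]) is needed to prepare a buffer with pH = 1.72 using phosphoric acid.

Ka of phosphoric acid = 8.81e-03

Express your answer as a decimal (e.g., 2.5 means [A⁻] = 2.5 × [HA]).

pKa = -log(8.81e-03) = 2.0550. pH = pKa + log([A⁻]/[HA]), so log([A⁻]/[HA]) = pH − pKa = 1.72 − 2.0550 = -0.3350. [A⁻]/[HA] = 10^(-0.3350) = 0.462

[A⁻]/[HA] = 0.462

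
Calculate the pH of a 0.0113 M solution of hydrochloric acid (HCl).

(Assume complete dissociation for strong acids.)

[H⁺] = 0.0113 M for strong acid. pH = -log[H⁺] = -log(0.0113)

pH = 1.95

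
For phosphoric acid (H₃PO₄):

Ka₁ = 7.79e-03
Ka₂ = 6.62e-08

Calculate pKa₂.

pKa₂ = -log(Ka₂) = -log(6.62e-08) = 7.18.

pK_{a2} = 7.18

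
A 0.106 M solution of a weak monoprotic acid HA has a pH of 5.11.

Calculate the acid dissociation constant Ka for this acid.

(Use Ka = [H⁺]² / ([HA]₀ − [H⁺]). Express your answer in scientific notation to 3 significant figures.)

[H⁺] = 10^(−pH) = 10^(−5.11) = 7.762e-06 M. For HA ⇌ H⁺ + A⁻, Ka = [H⁺][A⁻]/[HA] = [H⁺]² / ([HA]₀ − [H⁺]) = (7.762e-06)² / (0.106 − 7.762e-06) = 5.68e-10.

K_a = 5.68e-10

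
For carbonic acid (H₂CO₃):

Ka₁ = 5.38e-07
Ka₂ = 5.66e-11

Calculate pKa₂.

pKa₂ = -log(Ka₂) = -log(5.66e-11) = 10.25.

pK_{a2} = 10.25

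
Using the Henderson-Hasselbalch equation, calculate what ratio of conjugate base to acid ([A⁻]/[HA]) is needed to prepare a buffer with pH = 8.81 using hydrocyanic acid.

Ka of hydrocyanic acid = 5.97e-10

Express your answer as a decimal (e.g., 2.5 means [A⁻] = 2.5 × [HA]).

pKa = -log(5.97e-10) = 9.2240. pH = pKa + log([A⁻]/[HA]), so log([A⁻]/[HA]) = pH − pKa = 8.81 − 9.2240 = -0.4140. [A⁻]/[HA] = 10^(-0.4140) = 0.385

[A⁻]/[HA] = 0.385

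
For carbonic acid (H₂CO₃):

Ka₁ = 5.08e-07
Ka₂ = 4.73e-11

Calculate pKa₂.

pKa₂ = -log(Ka₂) = -log(4.73e-11) = 10.33.

pK_{a2} = 10.33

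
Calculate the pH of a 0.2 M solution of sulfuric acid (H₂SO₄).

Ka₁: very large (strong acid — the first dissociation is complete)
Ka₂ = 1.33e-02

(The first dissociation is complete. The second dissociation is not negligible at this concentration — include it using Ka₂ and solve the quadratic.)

First dissociation is complete: [H⁺]₀ = [HSO₄⁻]₀ = C = 0.2 M. Second dissociation HSO₄⁻ ⇌ H⁺ + SO₄²⁻: let x = [SO₄²⁻]. Ka₂ = (C + x)·x / (C − x) = 1.33e-02 → x² + (C + Ka₂)·x − Ka₂·C = 0 → x² + 0.21330·x − 2.660e-03 = 0. x = (−0.21330 + √(0.21330² + 4 × 2.660e-03)) / 2 = 1.1816e-02 M. [H⁺] = C + x = 0.2 + 1.1816e-02 = 2.1182e-01 M. pH = -log(2.1182e-01) = 0.67.

pH = 0.67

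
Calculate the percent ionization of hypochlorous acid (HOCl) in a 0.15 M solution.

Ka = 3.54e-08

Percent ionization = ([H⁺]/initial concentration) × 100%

Using Ka equilibrium: x² + Ka×x - Ka×C = 0. Solving: [H⁺] = 7.2852e-05. Percent = (7.2852e-05/0.15) × 100

Percent ionization = 0.0486%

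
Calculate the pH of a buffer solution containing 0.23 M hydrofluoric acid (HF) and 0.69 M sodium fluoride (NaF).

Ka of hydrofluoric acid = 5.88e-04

pKa = -log(5.88e-04) = 3.23. pH = pKa + log([A⁻]/[HA]) = 3.23 + log(0.69/0.23)

pH = 3.71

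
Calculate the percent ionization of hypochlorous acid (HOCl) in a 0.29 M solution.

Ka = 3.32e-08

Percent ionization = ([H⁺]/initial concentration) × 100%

Using Ka equilibrium: x² + Ka×x - Ka×C = 0. Solving: [H⁺] = 9.8106e-05. Percent = (9.8106e-05/0.29) × 100

Percent ionization = 0.0338%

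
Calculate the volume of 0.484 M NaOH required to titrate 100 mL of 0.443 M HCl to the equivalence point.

At equivalence: moles acid = moles base. moles HCl = 0.443 × 100/1000 = 0.0443 mol. V_base = moles / 0.484 × 1000 = 91.5 mL.

V_{base} = 91.5 mL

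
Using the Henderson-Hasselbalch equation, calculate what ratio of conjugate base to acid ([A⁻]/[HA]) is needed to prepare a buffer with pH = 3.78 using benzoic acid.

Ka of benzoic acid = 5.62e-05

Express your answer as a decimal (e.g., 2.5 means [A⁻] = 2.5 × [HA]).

pKa = -log(5.62e-05) = 4.2503. pH = pKa + log([A⁻]/[HA]), so log([A⁻]/[HA]) = pH − pKa = 3.78 − 4.2503 = -0.4703. [A⁻]/[HA] = 10^(-0.4703) = 0.339

[A⁻]/[HA] = 0.339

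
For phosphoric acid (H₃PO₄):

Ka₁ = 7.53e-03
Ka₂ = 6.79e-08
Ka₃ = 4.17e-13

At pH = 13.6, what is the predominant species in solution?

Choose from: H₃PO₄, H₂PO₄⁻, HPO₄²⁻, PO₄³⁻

pKa₁ = 2.12, pKa₂ = 7.17, pKa₃ = 12.38. For a polyprotic acid the predominant species crosses at each pKa: below pKa_n the protonated form dominates, above it the deprotonated form does. At pH = 13.6, the predominant species is PO₄³⁻.

PO₄³⁻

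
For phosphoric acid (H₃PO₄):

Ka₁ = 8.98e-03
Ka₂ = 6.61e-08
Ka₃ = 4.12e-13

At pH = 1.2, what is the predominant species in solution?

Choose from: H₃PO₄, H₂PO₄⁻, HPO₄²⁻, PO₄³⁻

pKa₁ = 2.05, pKa₂ = 7.18, pKa₃ = 12.39. For a polyprotic acid the predominant species crosses at each pKa: below pKa_n the protonated form dominates, above it the deprotonated form does. At pH = 1.2, the predominant species is H₃PO₄.

H₃PO₄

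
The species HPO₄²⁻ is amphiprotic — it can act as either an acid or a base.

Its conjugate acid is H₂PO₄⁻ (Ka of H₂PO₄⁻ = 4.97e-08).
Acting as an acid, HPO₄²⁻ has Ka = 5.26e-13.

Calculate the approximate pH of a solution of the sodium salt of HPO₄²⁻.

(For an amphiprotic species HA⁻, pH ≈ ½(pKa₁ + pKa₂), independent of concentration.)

pKa₁ = -log(4.97e-08) = 7.30; pKa₂ = -log(5.26e-13) = 12.28. For an amphiprotic species, pH ≈ ½(pKa₁ + pKa₂) = ½(7.30 + 12.28) = 9.79.

pH = 9.79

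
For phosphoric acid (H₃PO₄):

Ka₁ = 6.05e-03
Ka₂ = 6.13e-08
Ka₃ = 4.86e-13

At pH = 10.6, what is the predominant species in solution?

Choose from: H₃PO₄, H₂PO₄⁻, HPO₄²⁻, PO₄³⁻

pKa₁ = 2.22, pKa₂ = 7.21, pKa₃ = 12.31. For a polyprotic acid the predominant species crosses at each pKa: below pKa_n the protonated form dominates, above it the deprotonated form does. At pH = 10.6, the predominant species is HPO₄²⁻.

HPO₄²⁻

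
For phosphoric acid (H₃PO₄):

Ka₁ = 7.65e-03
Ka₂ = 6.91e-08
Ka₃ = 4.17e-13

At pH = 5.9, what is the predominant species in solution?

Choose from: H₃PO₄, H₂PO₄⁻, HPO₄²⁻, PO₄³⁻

pKa₁ = 2.12, pKa₂ = 7.16, pKa₃ = 12.38. For a polyprotic acid the predominant species crosses at each pKa: below pKa_n the protonated form dominates, above it the deprotonated form does. At pH = 5.9, the predominant species is H₂PO₄⁻.

H₂PO₄⁻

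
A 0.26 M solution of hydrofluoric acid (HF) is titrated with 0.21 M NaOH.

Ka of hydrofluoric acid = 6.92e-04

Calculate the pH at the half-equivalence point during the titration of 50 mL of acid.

At half-equivalence [HA] = [A⁻], so Henderson-Hasselbalch gives pH = pKa = -log(6.92e-04) = 3.16.

pH = pKa = 3.16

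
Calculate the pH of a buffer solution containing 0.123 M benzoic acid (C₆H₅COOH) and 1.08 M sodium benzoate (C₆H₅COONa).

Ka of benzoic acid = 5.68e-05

pKa = -log(5.68e-05) = 4.25. pH = pKa + log([A⁻]/[HA]) = 4.25 + log(1.08/0.123)

pH = 5.19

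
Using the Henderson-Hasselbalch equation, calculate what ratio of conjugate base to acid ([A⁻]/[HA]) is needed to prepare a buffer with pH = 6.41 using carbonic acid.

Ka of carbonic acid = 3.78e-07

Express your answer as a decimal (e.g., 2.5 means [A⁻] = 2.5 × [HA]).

pKa = -log(3.78e-07) = 6.4225. pH = pKa + log([A⁻]/[HA]), so log([A⁻]/[HA]) = pH − pKa = 6.41 − 6.4225 = -0.0125. [A⁻]/[HA] = 10^(-0.0125) = 0.972

[A⁻]/[HA] = 0.972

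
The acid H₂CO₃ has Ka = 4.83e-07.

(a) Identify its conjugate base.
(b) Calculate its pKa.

(a) The conjugate base is formed by removing one H⁺ from H₂CO₃, giving HCO₃⁻. (b) pKa = -log(Ka) = -log(4.83e-07) = 6.32.

Conjugate base: HCO₃⁻; pK_a = 6.32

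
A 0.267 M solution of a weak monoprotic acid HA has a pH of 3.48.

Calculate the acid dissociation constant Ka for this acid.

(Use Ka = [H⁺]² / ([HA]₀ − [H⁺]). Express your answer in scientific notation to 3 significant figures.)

[H⁺] = 10^(−pH) = 10^(−3.48) = 3.311e-04 M. For HA ⇌ H⁺ + A⁻, Ka = [H⁺][A⁻]/[HA] = [H⁺]² / ([HA]₀ − [H⁺]) = (3.311e-04)² / (0.267 − 3.311e-04) = 4.11e-07.

K_a = 4.11e-07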